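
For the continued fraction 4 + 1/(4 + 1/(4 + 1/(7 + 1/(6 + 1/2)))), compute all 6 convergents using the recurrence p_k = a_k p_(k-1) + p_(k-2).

Using the convergent recurrence p_i = a_i*p_{i-1} + p_{i-2}, q_i = a_i*q_{i-1} + q_{i-2} with p_{-2}=0, p_{-1}=1, q_{-2}=1, q_{-1}=0:
  i=0: a_0=4, p_0 = 4*1 + 0 = 4, q_0 = 4*0 + 1 = 1.
  i=1: a_1=4, p_1 = 4*4 + 1 = 17, q_1 = 4*1 + 0 = 4.
  i=2: a_2=4, p_2 = 4*17 + 4 = 72, q_2 = 4*4 + 1 = 17.
  i=3: a_3=7, p_3 = 7*72 + 17 = 521, q_3 = 7*17 + 4 = 123.
  i=4: a_4=6, p_4 = 6*521 + 72 = 3198, q_4 = 6*123 + 17 = 755.
  i=5: a_5=2, p_5 = 2*3198 + 521 = 6917, q_5 = 2*755 + 123 = 1633.

4/1, 17/4, 72/17, 521/123, 3198/755, 6917/1633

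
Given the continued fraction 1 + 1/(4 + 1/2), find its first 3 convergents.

Using the convergent recurrence p_i = a_i*p_{i-1} + p_{i-2}, q_i = a_i*q_{i-1} + q_{i-2} with p_{-2}=0, p_{-1}=1, q_{-2}=1, q_{-1}=0:
  i=0: a_0=1, p_0 = 1*1 + 0 = 1, q_0 = 1*0 + 1 = 1.
  i=1: a_1=4, p_1 = 4*1 + 1 = 5, q_1 = 4*1 + 0 = 4.
  i=2: a_2=2, p_2 = 2*5 + 1 = 11, q_2 = 2*4 + 1 = 9.

1/1, 5/4, 11/9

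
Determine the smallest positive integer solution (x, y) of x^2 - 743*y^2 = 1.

(x, y) = (714024, 26195)

First expand sqrt(743) as a continued fraction. With x_i = (sqrt(743) + m_i)/d_i and (m_0, d_0) = (0, 1): a_0 = floor(sqrt(743)) = 27, since 27^2 = 729 <= 743 < 784 = 28^2.
Iterate m_{i+1} = d_i*a_i - m_i, d_{i+1} = (743 - m_{i+1}^2)/d_i, a_{i+1} = floor((a_0 + m_{i+1})/d_{i+1}):
  m_1 = 1*27 - 0 = 27, d_1 = (743 - 27^2)/1 = 14/1 = 14, a_1 = floor((27 + 27)/14) = 3.
  m_2 = 14*3 - 27 = 15, d_2 = (743 - 15^2)/14 = 518/14 = 37, a_2 = floor((27 + 15)/37) = 1.
  m_3 = 37*1 - 15 = 22, d_3 = (743 - 22^2)/37 = 259/37 = 7, a_3 = floor((27 + 22)/7) = 7.
  m_4 = 7*7 - 22 = 27, d_4 = (743 - 27^2)/7 = 14/7 = 2, a_4 = floor((27 + 27)/2) = 27.
  m_5 = 2*27 - 27 = 27, d_5 = (743 - 27^2)/2 = 14/2 = 7, a_5 = floor((27 + 27)/7) = 7.
  m_6 = 7*7 - 27 = 22, d_6 = (743 - 22^2)/7 = 259/7 = 37, a_6 = floor((27 + 22)/37) = 1.
  m_7 = 37*1 - 22 = 15, d_7 = (743 - 15^2)/37 = 518/37 = 14, a_7 = floor((27 + 15)/14) = 3.
  m_8 = 14*3 - 15 = 27, d_8 = (743 - 27^2)/14 = 14/14 = 1, a_8 = floor((27 + 27)/1) = 54.
  m_9 = 1*54 - 27 = 27, d_9 = (743 - 27^2)/1 = 14/1 = 14: (m_9, d_9) = (m_1, d_1) = (27, 14), so from here the quotients repeat a_1, ..., a_8; the period length is 8.
So sqrt(743) = [27; (3, 1, 7, 27, 7, 1, 3, 54)] with period length k = 8.
k is even, so the fundamental solution of x^2 - 743y^2 = 1 is (p_{k-1}, q_{k-1}) = (p_7, q_7); compute convergents through index 7.
Convergents (p_i = a_i*p_{i-1} + p_{i-2}, q_i = a_i*q_{i-1} + q_{i-2} with p_{-2}=0, p_{-1}=1, q_{-2}=1, q_{-1}=0):
  i=0: a_0=27, p_0 = 27*1 + 0 = 27, q_0 = 27*0 + 1 = 1.
  i=1: a_1=3, p_1 = 3*27 + 1 = 82, q_1 = 3*1 + 0 = 3.
  i=2: a_2=1, p_2 = 1*82 + 27 = 109, q_2 = 1*3 + 1 = 4.
  i=3: a_3=7, p_3 = 7*109 + 82 = 845, q_3 = 7*4 + 3 = 31.
  i=4: a_4=27, p_4 = 27*845 + 109 = 22924, q_4 = 27*31 + 4 = 841.
  i=5: a_5=7, p_5 = 7*22924 + 845 = 161313, q_5 = 7*841 + 31 = 5918.
  i=6: a_6=1, p_6 = 1*161313 + 22924 = 184237, q_6 = 1*5918 + 841 = 6759.
  i=7: a_7=3, p_7 = 3*184237 + 161313 = 714024, q_7 = 3*6759 + 5918 = 26195.
Check: 714024^2 - 743*26195^2 = 509830272576 - 509830272575 = 1, so (x, y) = (714024, 26195) solves the equation, and by the theorem it is the least positive solution.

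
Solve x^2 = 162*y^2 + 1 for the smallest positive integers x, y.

First expand sqrt(162) as a continued fraction. With x_i = (sqrt(162) + m_i)/d_i and (m_0, d_0) = (0, 1): a_0 = floor(sqrt(162)) = 12, since 12^2 = 144 <= 162 < 169 = 13^2.
Iterate m_{i+1} = d_i*a_i - m_i, d_{i+1} = (162 - m_{i+1}^2)/d_i, a_{i+1} = floor((a_0 + m_{i+1})/d_{i+1}):
  m_1 = 1*12 - 0 = 12, d_1 = (162 - 12^2)/1 = 18/1 = 18, a_1 = floor((12 + 12)/18) = 1.
  m_2 = 18*1 - 12 = 6, d_2 = (162 - 6^2)/18 = 126/18 = 7, a_2 = floor((12 + 6)/7) = 2.
  m_3 = 7*2 - 6 = 8, d_3 = (162 - 8^2)/7 = 98/7 = 14, a_3 = floor((12 + 8)/14) = 1.
  m_4 = 14*1 - 8 = 6, d_4 = (162 - 6^2)/14 = 126/14 = 9, a_4 = floor((12 + 6)/9) = 2.
  m_5 = 9*2 - 6 = 12, d_5 = (162 - 12^2)/9 = 18/9 = 2, a_5 = floor((12 + 12)/2) = 12.
  m_6 = 2*12 - 12 = 12, d_6 = (162 - 12^2)/2 = 18/2 = 9, a_6 = floor((12 + 12)/9) = 2.
  m_7 = 9*2 - 12 = 6, d_7 = (162 - 6^2)/9 = 126/9 = 14, a_7 = floor((12 + 6)/14) = 1.
  m_8 = 14*1 - 6 = 8, d_8 = (162 - 8^2)/14 = 98/14 = 7, a_8 = floor((12 + 8)/7) = 2.
  m_9 = 7*2 - 8 = 6, d_9 = (162 - 6^2)/7 = 126/7 = 18, a_9 = floor((12 + 6)/18) = 1.
  m_10 = 18*1 - 6 = 12, d_10 = (162 - 12^2)/18 = 18/18 = 1, a_10 = floor((12 + 12)/1) = 24.
  m_11 = 1*24 - 12 = 12, d_11 = (162 - 12^2)/1 = 18/1 = 18: (m_11, d_11) = (m_1, d_1) = (12, 18), so from here the quotients repeat a_1, ..., a_10; the period length is 10.
So sqrt(162) = [12; (1, 2, 1, 2, 12, 2, 1, 2, 1, 24)] with period length k = 10.
k is even, so the fundamental solution of x^2 - 162y^2 = 1 is (p_{k-1}, q_{k-1}) = (p_9, q_9); compute convergents through index 9.
Convergents (p_i = a_i*p_{i-1} + p_{i-2}, q_i = a_i*q_{i-1} + q_{i-2} with p_{-2}=0, p_{-1}=1, q_{-2}=1, q_{-1}=0):
  i=0: a_0=12, p_0 = 12*1 + 0 = 12, q_0 = 12*0 + 1 = 1.
  i=1: a_1=1, p_1 = 1*12 + 1 = 13, q_1 = 1*1 + 0 = 1.
  i=2: a_2=2, p_2 = 2*13 + 12 = 38, q_2 = 2*1 + 1 = 3.
  i=3: a_3=1, p_3 = 1*38 + 13 = 51, q_3 = 1*3 + 1 = 4.
  i=4: a_4=2, p_4 = 2*51 + 38 = 140, q_4 = 2*4 + 3 = 11.
  i=5: a_5=12, p_5 = 12*140 + 51 = 1731, q_5 = 12*11 + 4 = 136.
  i=6: a_6=2, p_6 = 2*1731 + 140 = 3602, q_6 = 2*136 + 11 = 283.
  i=7: a_7=1, p_7 = 1*3602 + 1731 = 5333, q_7 = 1*283 + 136 = 419.
  i=8: a_8=2, p_8 = 2*5333 + 3602 = 14268, q_8 = 2*419 + 283 = 1121.
  i=9: a_9=1, p_9 = 1*14268 + 5333 = 19601, q_9 = 1*1121 + 419 = 1540.
Check: 19601^2 - 162*1540^2 = 384199201 - 384199200 = 1, so (x, y) = (19601, 1540) solves the equation, and by the theorem it is the least positive solution.

(x, y) = (19601, 1540)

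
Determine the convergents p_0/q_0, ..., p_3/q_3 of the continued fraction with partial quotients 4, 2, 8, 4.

Using the convergent recurrence p_i = a_i*p_{i-1} + p_{i-2}, q_i = a_i*q_{i-1} + q_{i-2} with p_{-2}=0, p_{-1}=1, q_{-2}=1, q_{-1}=0:
  i=0: a_0=4, p_0 = 4*1 + 0 = 4, q_0 = 4*0 + 1 = 1.
  i=1: a_1=2, p_1 = 2*4 + 1 = 9, q_1 = 2*1 + 0 = 2.
  i=2: a_2=8, p_2 = 8*9 + 4 = 76, q_2 = 8*2 + 1 = 17.
  i=3: a_3=4, p_3 = 4*76 + 9 = 313, q_3 = 4*17 + 2 = 70.

4/1, 9/2, 76/17, 313/70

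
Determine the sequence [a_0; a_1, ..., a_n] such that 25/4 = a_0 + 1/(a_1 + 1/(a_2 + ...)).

Run the Euclidean algorithm on 25 and 4; the successive quotients are the partial quotients a_0, a_1, ... (each step inverts the fractional part left over by the previous one):
  25 = 6*4 + 1, so a_0 = 6.
  4 = 4*1 + 0, so a_1 = 4.
The remainder reaches 0 after 2 divisions, so the expansion has 2 partial quotients, read off in order.

[6; 4]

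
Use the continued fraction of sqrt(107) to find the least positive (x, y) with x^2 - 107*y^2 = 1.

(x, y) = (962, 93)

First expand sqrt(107) as a continued fraction. With x_i = (sqrt(107) + m_i)/d_i and (m_0, d_0) = (0, 1): a_0 = floor(sqrt(107)) = 10, since 10^2 = 100 <= 107 < 121 = 11^2.
Iterate m_{i+1} = d_i*a_i - m_i, d_{i+1} = (107 - m_{i+1}^2)/d_i, a_{i+1} = floor((a_0 + m_{i+1})/d_{i+1}):
  m_1 = 1*10 - 0 = 10, d_1 = (107 - 10^2)/1 = 7/1 = 7, a_1 = floor((10 + 10)/7) = 2.
  m_2 = 7*2 - 10 = 4, d_2 = (107 - 4^2)/7 = 91/7 = 13, a_2 = floor((10 + 4)/13) = 1.
  m_3 = 13*1 - 4 = 9, d_3 = (107 - 9^2)/13 = 26/13 = 2, a_3 = floor((10 + 9)/2) = 9.
  m_4 = 2*9 - 9 = 9, d_4 = (107 - 9^2)/2 = 26/2 = 13, a_4 = floor((10 + 9)/13) = 1.
  m_5 = 13*1 - 9 = 4, d_5 = (107 - 4^2)/13 = 91/13 = 7, a_5 = floor((10 + 4)/7) = 2.
  m_6 = 7*2 - 4 = 10, d_6 = (107 - 10^2)/7 = 7/7 = 1, a_6 = floor((10 + 10)/1) = 20.
  m_7 = 1*20 - 10 = 10, d_7 = (107 - 10^2)/1 = 7/1 = 7: (m_7, d_7) = (m_1, d_1) = (10, 7), so from here the quotients repeat a_1, ..., a_6; the period length is 6.
So sqrt(107) = [10; (2, 1, 9, 1, 2, 20)] with period length k = 6.
k is even, so the fundamental solution of x^2 - 107y^2 = 1 is (p_{k-1}, q_{k-1}) = (p_5, q_5); compute convergents through index 5.
Convergents (p_i = a_i*p_{i-1} + p_{i-2}, q_i = a_i*q_{i-1} + q_{i-2} with p_{-2}=0, p_{-1}=1, q_{-2}=1, q_{-1}=0):
  i=0: a_0=10, p_0 = 10*1 + 0 = 10, q_0 = 10*0 + 1 = 1.
  i=1: a_1=2, p_1 = 2*10 + 1 = 21, q_1 = 2*1 + 0 = 2.
  i=2: a_2=1, p_2 = 1*21 + 10 = 31, q_2 = 1*2 + 1 = 3.
  i=3: a_3=9, p_3 = 9*31 + 21 = 300, q_3 = 9*3 + 2 = 29.
  i=4: a_4=1, p_4 = 1*300 + 31 = 331, q_4 = 1*29 + 3 = 32.
  i=5: a_5=2, p_5 = 2*331 + 300 = 962, q_5 = 2*32 + 29 = 93.
Check: 962^2 - 107*93^2 = 925444 - 925443 = 1, so (x, y) = (962, 93) solves the equation, and by the theorem it is the least positive solution.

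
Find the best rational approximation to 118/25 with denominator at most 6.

Expand x = 118/25 as a continued fraction with the Euclidean algorithm:
  118 = 4*25 + 18, so a_0 = 4.
  25 = 1*18 + 7, so a_1 = 1.
  18 = 2*7 + 4, so a_2 = 2.
  7 = 1*4 + 3, so a_3 = 1.
  4 = 1*3 + 1, so a_4 = 1.
  3 = 3*1 + 0, so a_5 = 3.
so x = [4; 1, 2, 1, 1, 3].
Convergents (p_i = a_i*p_{i-1} + p_{i-2}, q_i = a_i*q_{i-1} + q_{i-2} with p_{-2}=0, p_{-1}=1, q_{-2}=1, q_{-1}=0), until the denominator exceeds 6:
  i=0: a_0=4, p_0 = 4*1 + 0 = 4, q_0 = 4*0 + 1 = 1.
  i=1: a_1=1, p_1 = 1*4 + 1 = 5, q_1 = 1*1 + 0 = 1.
  i=2: a_2=2, p_2 = 2*5 + 4 = 14, q_2 = 2*1 + 1 = 3.
  i=3: a_3=1, p_3 = 1*14 + 5 = 19, q_3 = 1*3 + 1 = 4.
  i=4: a_4=1, p_4 = 1*19 + 14 = 33, q_4 = 1*4 + 3 = 7.
q_4 = 7 > 6, so the last convergent with denominator <= 6 is p_3/q_3 = 19/4.
The closest fraction with denominator <= 6 is either p_3/q_3 or the intermediate fraction (k*p_3 + p_2)/(k*q_3 + q_2) with the largest k >= 1 whose denominator stays <= 6; these approach x as k grows, and every other convergent or intermediate fraction in range is farther away.
Largest k: floor((6 - q_2)/q_3) = floor((6 - 3)/4) = 0.
Since k = 0, no intermediate fraction beyond p_3/q_3 has denominator <= 6, so the convergent 19/4 is the closest (its error is |118*4 - 19*25|/(25*4) = 3/100).

19/4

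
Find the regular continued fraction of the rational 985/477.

Run the Euclidean algorithm on 985 and 477; the successive quotients are the partial quotients a_0, a_1, ... (each step inverts the fractional part left over by the previous one):
  985 = 2*477 + 31, so a_0 = 2.
  477 = 15*31 + 12, so a_1 = 15.
  31 = 2*12 + 7, so a_2 = 2.
  12 = 1*7 + 5, so a_3 = 1.
  7 = 1*5 + 2, so a_4 = 1.
  5 = 2*2 + 1, so a_5 = 2.
  2 = 2*1 + 0, so a_6 = 2.
The remainder reaches 0 after 7 divisions, so the expansion has 7 partial quotients, read off in order.

[2; 15, 2, 1, 1, 2, 2]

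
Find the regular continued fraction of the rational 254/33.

Run the Euclidean algorithm on 254 and 33; the successive quotients are the partial quotients a_0, a_1, ... (each step inverts the fractional part left over by the previous one):
  254 = 7*33 + 23, so a_0 = 7.
  33 = 1*23 + 10, so a_1 = 1.
  23 = 2*10 + 3, so a_2 = 2.
  10 = 3*3 + 1, so a_3 = 3.
  3 = 3*1 + 0, so a_4 = 3.
The remainder reaches 0 after 5 divisions, so the expansion has 5 partial quotients, read off in order.

[7; 1, 2, 3, 3]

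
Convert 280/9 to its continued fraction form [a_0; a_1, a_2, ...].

Run the Euclidean algorithm on 280 and 9; the successive quotients are the partial quotients a_0, a_1, ... (each step inverts the fractional part left over by the previous one):
  280 = 31*9 + 1, so a_0 = 31.
  9 = 9*1 + 0, so a_1 = 9.
The remainder reaches 0 after 2 divisions, so the expansion has 2 partial quotients, read off in order.

[31; 9]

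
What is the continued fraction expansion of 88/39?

[2; 3, 1, 9]

Run the Euclidean algorithm on 88 and 39; the successive quotients are the partial quotients a_0, a_1, ... (each step inverts the fractional part left over by the previous one):
  88 = 2*39 + 10, so a_0 = 2.
  39 = 3*10 + 9, so a_1 = 3.
  10 = 1*9 + 1, so a_2 = 1.
  9 = 9*1 + 0, so a_3 = 9.
The remainder reaches 0 after 4 divisions, so the expansion has 4 partial quotients, read off in order.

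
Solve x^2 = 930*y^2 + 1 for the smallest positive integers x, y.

(x, y) = (61, 2)

First expand sqrt(930) as a continued fraction. With x_i = (sqrt(930) + m_i)/d_i and (m_0, d_0) = (0, 1): a_0 = floor(sqrt(930)) = 30, since 30^2 = 900 <= 930 < 961 = 31^2.
Iterate m_{i+1} = d_i*a_i - m_i, d_{i+1} = (930 - m_{i+1}^2)/d_i, a_{i+1} = floor((a_0 + m_{i+1})/d_{i+1}):
  m_1 = 1*30 - 0 = 30, d_1 = (930 - 30^2)/1 = 30/1 = 30, a_1 = floor((30 + 30)/30) = 2.
  m_2 = 30*2 - 30 = 30, d_2 = (930 - 30^2)/30 = 30/30 = 1, a_2 = floor((30 + 30)/1) = 60.
  m_3 = 1*60 - 30 = 30, d_3 = (930 - 30^2)/1 = 30/1 = 30: (m_3, d_3) = (m_1, d_1) = (30, 30), so from here the quotients repeat a_1, a_2; the period length is 2.
So sqrt(930) = [30; (2, 60)] with period length k = 2.
k is even, so the fundamental solution of x^2 - 930y^2 = 1 is (p_{k-1}, q_{k-1}) = (p_1, q_1); compute convergents through index 1.
Convergents (p_i = a_i*p_{i-1} + p_{i-2}, q_i = a_i*q_{i-1} + q_{i-2} with p_{-2}=0, p_{-1}=1, q_{-2}=1, q_{-1}=0):
  i=0: a_0=30, p_0 = 30*1 + 0 = 30, q_0 = 30*0 + 1 = 1.
  i=1: a_1=2, p_1 = 2*30 + 1 = 61, q_1 = 2*1 + 0 = 2.
Check: 61^2 - 930*2^2 = 3721 - 3720 = 1, so (x, y) = (61, 2) solves the equation, and by the theorem it is the least positive solution.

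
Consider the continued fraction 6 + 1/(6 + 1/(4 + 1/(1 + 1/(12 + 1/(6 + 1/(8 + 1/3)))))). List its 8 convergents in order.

Using the convergent recurrence p_i = a_i*p_{i-1} + p_{i-2}, q_i = a_i*q_{i-1} + q_{i-2} with p_{-2}=0, p_{-1}=1, q_{-2}=1, q_{-1}=0:
  i=0: a_0=6, p_0 = 6*1 + 0 = 6, q_0 = 6*0 + 1 = 1.
  i=1: a_1=6, p_1 = 6*6 + 1 = 37, q_1 = 6*1 + 0 = 6.
  i=2: a_2=4, p_2 = 4*37 + 6 = 154, q_2 = 4*6 + 1 = 25.
  i=3: a_3=1, p_3 = 1*154 + 37 = 191, q_3 = 1*25 + 6 = 31.
  i=4: a_4=12, p_4 = 12*191 + 154 = 2446, q_4 = 12*31 + 25 = 397.
  i=5: a_5=6, p_5 = 6*2446 + 191 = 14867, q_5 = 6*397 + 31 = 2413.
  i=6: a_6=8, p_6 = 8*14867 + 2446 = 121382, q_6 = 8*2413 + 397 = 19701.
  i=7: a_7=3, p_7 = 3*121382 + 14867 = 379013, q_7 = 3*19701 + 2413 = 61516.

6/1, 37/6, 154/25, 191/31, 2446/397, 14867/2413, 121382/19701, 379013/61516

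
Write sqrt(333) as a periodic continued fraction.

[18; (4, 36)]

Write x_i = (sqrt(333) + m_i)/d_i with (m_0, d_0) = (0, 1). a_0 = floor(sqrt(333)) = 18, since 18^2 = 324 <= 333 < 361 = 19^2.
Iterate m_{i+1} = d_i*a_i - m_i, d_{i+1} = (333 - m_{i+1}^2)/d_i, a_{i+1} = floor((a_0 + m_{i+1})/d_{i+1}):
  m_1 = 1*18 - 0 = 18, d_1 = (333 - 18^2)/1 = 9/1 = 9, a_1 = floor((18 + 18)/9) = 4.
  m_2 = 9*4 - 18 = 18, d_2 = (333 - 18^2)/9 = 9/9 = 1, a_2 = floor((18 + 18)/1) = 36.
  m_3 = 1*36 - 18 = 18, d_3 = (333 - 18^2)/1 = 9/1 = 9: (m_3, d_3) = (m_1, d_1) = (18, 9), so from here the quotients repeat a_1, a_2; the period length is 2.
Hence the expansion of sqrt(333) is a_0 = 18 followed by the repeating block 4, 36 (period 2).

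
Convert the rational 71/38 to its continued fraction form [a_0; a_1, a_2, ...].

[1; 1, 6, 1, 1, 2]

Run the Euclidean algorithm on 71 and 38; the successive quotients are the partial quotients a_0, a_1, ... (each step inverts the fractional part left over by the previous one):
  71 = 1*38 + 33, so a_0 = 1.
  38 = 1*33 + 5, so a_1 = 1.
  33 = 6*5 + 3, so a_2 = 6.
  5 = 1*3 + 2, so a_3 = 1.
  3 = 1*2 + 1, so a_4 = 1.
  2 = 2*1 + 0, so a_5 = 2.
The remainder reaches 0 after 6 divisions, so the expansion has 6 partial quotients, read off in order.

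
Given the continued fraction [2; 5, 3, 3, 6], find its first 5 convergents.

Using the convergent recurrence p_i = a_i*p_{i-1} + p_{i-2}, q_i = a_i*q_{i-1} + q_{i-2} with p_{-2}=0, p_{-1}=1, q_{-2}=1, q_{-1}=0:
  i=0: a_0=2, p_0 = 2*1 + 0 = 2, q_0 = 2*0 + 1 = 1.
  i=1: a_1=5, p_1 = 5*2 + 1 = 11, q_1 = 5*1 + 0 = 5.
  i=2: a_2=3, p_2 = 3*11 + 2 = 35, q_2 = 3*5 + 1 = 16.
  i=3: a_3=3, p_3 = 3*35 + 11 = 116, q_3 = 3*16 + 5 = 53.
  i=4: a_4=6, p_4 = 6*116 + 35 = 731, q_4 = 6*53 + 16 = 334.

2/1, 11/5, 35/16, 116/53, 731/334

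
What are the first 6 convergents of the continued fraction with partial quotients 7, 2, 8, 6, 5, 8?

7/1, 15/2, 127/17, 777/104, 4012/537, 32873/4400

Using the convergent recurrence p_i = a_i*p_{i-1} + p_{i-2}, q_i = a_i*q_{i-1} + q_{i-2} with p_{-2}=0, p_{-1}=1, q_{-2}=1, q_{-1}=0:
  i=0: a_0=7, p_0 = 7*1 + 0 = 7, q_0 = 7*0 + 1 = 1.
  i=1: a_1=2, p_1 = 2*7 + 1 = 15, q_1 = 2*1 + 0 = 2.
  i=2: a_2=8, p_2 = 8*15 + 7 = 127, q_2 = 8*2 + 1 = 17.
  i=3: a_3=6, p_3 = 6*127 + 15 = 777, q_3 = 6*17 + 2 = 104.
  i=4: a_4=5, p_4 = 5*777 + 127 = 4012, q_4 = 5*104 + 17 = 537.
  i=5: a_5=8, p_5 = 8*4012 + 777 = 32873, q_5 = 8*537 + 104 = 4400.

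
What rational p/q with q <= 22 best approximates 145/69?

Expand x = 145/69 as a continued fraction with the Euclidean algorithm:
  145 = 2*69 + 7, so a_0 = 2.
  69 = 9*7 + 6, so a_1 = 9.
  7 = 1*6 + 1, so a_2 = 1.
  6 = 6*1 + 0, so a_3 = 6.
so x = [2; 9, 1, 6].
Convergents (p_i = a_i*p_{i-1} + p_{i-2}, q_i = a_i*q_{i-1} + q_{i-2} with p_{-2}=0, p_{-1}=1, q_{-2}=1, q_{-1}=0), until the denominator exceeds 22:
  i=0: a_0=2, p_0 = 2*1 + 0 = 2, q_0 = 2*0 + 1 = 1.
  i=1: a_1=9, p_1 = 9*2 + 1 = 19, q_1 = 9*1 + 0 = 9.
  i=2: a_2=1, p_2 = 1*19 + 2 = 21, q_2 = 1*9 + 1 = 10.
  i=3: a_3=6, p_3 = 6*21 + 19 = 145, q_3 = 6*10 + 9 = 69.
q_3 = 69 > 22, so the last convergent with denominator <= 22 is p_2/q_2 = 21/10.
The closest fraction with denominator <= 22 is either p_2/q_2 or the intermediate fraction (k*p_2 + p_1)/(k*q_2 + q_1) with the largest k >= 1 whose denominator stays <= 22; these approach x as k grows, and every other convergent or intermediate fraction in range is farther away.
Largest k: floor((22 - q_1)/q_2) = floor((22 - 9)/10) = 1.
That gives (1*21 + 19)/(1*10 + 9) = 40/19.
Compare the errors: |x - 21/10| = |145*10 - 21*69|/(69*10) = 1/690, and |x - 40/19| = |145*19 - 40*69|/(69*19) = 5/1311.
Cross-multiplying, 1*1311 = 1311 < 3450 = 5*690, so 1/690 is smaller: the convergent 21/10 is closer to x than 40/19.

21/10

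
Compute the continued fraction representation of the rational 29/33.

[0; 1, 7, 4]

Run the Euclidean algorithm on 29 and 33; the successive quotients are the partial quotients a_0, a_1, ... (each step inverts the fractional part left over by the previous one):
  29 = 0*33 + 29, so a_0 = 0.
  33 = 1*29 + 4, so a_1 = 1.
  29 = 7*4 + 1, so a_2 = 7.
  4 = 4*1 + 0, so a_3 = 4.
The remainder reaches 0 after 4 divisions, so the expansion has 4 partial quotients, read off in order.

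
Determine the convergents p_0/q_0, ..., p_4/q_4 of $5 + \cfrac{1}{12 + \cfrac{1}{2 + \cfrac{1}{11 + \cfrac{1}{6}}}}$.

5/1, 61/12, 127/25, 1458/287, 8875/1747

Using the convergent recurrence p_i = a_i*p_{i-1} + p_{i-2}, q_i = a_i*q_{i-1} + q_{i-2} with p_{-2}=0, p_{-1}=1, q_{-2}=1, q_{-1}=0:
  i=0: a_0=5, p_0 = 5*1 + 0 = 5, q_0 = 5*0 + 1 = 1.
  i=1: a_1=12, p_1 = 12*5 + 1 = 61, q_1 = 12*1 + 0 = 12.
  i=2: a_2=2, p_2 = 2*61 + 5 = 127, q_2 = 2*12 + 1 = 25.
  i=3: a_3=11, p_3 = 11*127 + 61 = 1458, q_3 = 11*25 + 12 = 287.
  i=4: a_4=6, p_4 = 6*1458 + 127 = 8875, q_4 = 6*287 + 25 = 1747.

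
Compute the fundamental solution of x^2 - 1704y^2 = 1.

(x, y) = (88751, 2150)

First expand sqrt(1704) as a continued fraction. With x_i = (sqrt(1704) + m_i)/d_i and (m_0, d_0) = (0, 1): a_0 = floor(sqrt(1704)) = 41, since 41^2 = 1681 <= 1704 < 1764 = 42^2.
Iterate m_{i+1} = d_i*a_i - m_i, d_{i+1} = (1704 - m_{i+1}^2)/d_i, a_{i+1} = floor((a_0 + m_{i+1})/d_{i+1}):
  m_1 = 1*41 - 0 = 41, d_1 = (1704 - 41^2)/1 = 23/1 = 23, a_1 = floor((41 + 41)/23) = 3.
  m_2 = 23*3 - 41 = 28, d_2 = (1704 - 28^2)/23 = 920/23 = 40, a_2 = floor((41 + 28)/40) = 1.
  m_3 = 40*1 - 28 = 12, d_3 = (1704 - 12^2)/40 = 1560/40 = 39, a_3 = floor((41 + 12)/39) = 1.
  m_4 = 39*1 - 12 = 27, d_4 = (1704 - 27^2)/39 = 975/39 = 25, a_4 = floor((41 + 27)/25) = 2.
  m_5 = 25*2 - 27 = 23, d_5 = (1704 - 23^2)/25 = 1175/25 = 47, a_5 = floor((41 + 23)/47) = 1.
  m_6 = 47*1 - 23 = 24, d_6 = (1704 - 24^2)/47 = 1128/47 = 24, a_6 = floor((41 + 24)/24) = 2.
  m_7 = 24*2 - 24 = 24, d_7 = (1704 - 24^2)/24 = 1128/24 = 47, a_7 = floor((41 + 24)/47) = 1.
  m_8 = 47*1 - 24 = 23, d_8 = (1704 - 23^2)/47 = 1175/47 = 25, a_8 = floor((41 + 23)/25) = 2.
  m_9 = 25*2 - 23 = 27, d_9 = (1704 - 27^2)/25 = 975/25 = 39, a_9 = floor((41 + 27)/39) = 1.
  m_10 = 39*1 - 27 = 12, d_10 = (1704 - 12^2)/39 = 1560/39 = 40, a_10 = floor((41 + 12)/40) = 1.
  m_11 = 40*1 - 12 = 28, d_11 = (1704 - 28^2)/40 = 920/40 = 23, a_11 = floor((41 + 28)/23) = 3.
  m_12 = 23*3 - 28 = 41, d_12 = (1704 - 41^2)/23 = 23/23 = 1, a_12 = floor((41 + 41)/1) = 82.
  m_13 = 1*82 - 41 = 41, d_13 = (1704 - 41^2)/1 = 23/1 = 23: (m_13, d_13) = (m_1, d_1) = (41, 23), so from here the quotients repeat a_1, ..., a_12; the period length is 12.
So sqrt(1704) = [41; (3, 1, 1, 2, 1, 2, 1, 2, 1, 1, 3, 82)] with period length k = 12.
k is even, so the fundamental solution of x^2 - 1704y^2 = 1 is (p_{k-1}, q_{k-1}) = (p_11, q_11); compute convergents through index 11.
Convergents (p_i = a_i*p_{i-1} + p_{i-2}, q_i = a_i*q_{i-1} + q_{i-2} with p_{-2}=0, p_{-1}=1, q_{-2}=1, q_{-1}=0):
  i=0: a_0=41, p_0 = 41*1 + 0 = 41, q_0 = 41*0 + 1 = 1.
  i=1: a_1=3, p_1 = 3*41 + 1 = 124, q_1 = 3*1 + 0 = 3.
  i=2: a_2=1, p_2 = 1*124 + 41 = 165, q_2 = 1*3 + 1 = 4.
  i=3: a_3=1, p_3 = 1*165 + 124 = 289, q_3 = 1*4 + 3 = 7.
  i=4: a_4=2, p_4 = 2*289 + 165 = 743, q_4 = 2*7 + 4 = 18.
  i=5: a_5=1, p_5 = 1*743 + 289 = 1032, q_5 = 1*18 + 7 = 25.
  i=6: a_6=2, p_6 = 2*1032 + 743 = 2807, q_6 = 2*25 + 18 = 68.
  i=7: a_7=1, p_7 = 1*2807 + 1032 = 3839, q_7 = 1*68 + 25 = 93.
  i=8: a_8=2, p_8 = 2*3839 + 2807 = 10485, q_8 = 2*93 + 68 = 254.
  i=9: a_9=1, p_9 = 1*10485 + 3839 = 14324, q_9 = 1*254 + 93 = 347.
  i=10: a_10=1, p_10 = 1*14324 + 10485 = 24809, q_10 = 1*347 + 254 = 601.
  i=11: a_11=3, p_11 = 3*24809 + 14324 = 88751, q_11 = 3*601 + 347 = 2150.
Check: 88751^2 - 1704*2150^2 = 7876740001 - 7876740000 = 1, so (x, y) = (88751, 2150) solves the equation, and by the theorem it is the least positive solution.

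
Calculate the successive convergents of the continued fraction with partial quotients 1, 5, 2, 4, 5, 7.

Using the convergent recurrence p_i = a_i*p_{i-1} + p_{i-2}, q_i = a_i*q_{i-1} + q_{i-2} with p_{-2}=0, p_{-1}=1, q_{-2}=1, q_{-1}=0:
  i=0: a_0=1, p_0 = 1*1 + 0 = 1, q_0 = 1*0 + 1 = 1.
  i=1: a_1=5, p_1 = 5*1 + 1 = 6, q_1 = 5*1 + 0 = 5.
  i=2: a_2=2, p_2 = 2*6 + 1 = 13, q_2 = 2*5 + 1 = 11.
  i=3: a_3=4, p_3 = 4*13 + 6 = 58, q_3 = 4*11 + 5 = 49.
  i=4: a_4=5, p_4 = 5*58 + 13 = 303, q_4 = 5*49 + 11 = 256.
  i=5: a_5=7, p_5 = 7*303 + 58 = 2179, q_5 = 7*256 + 49 = 1841.

1/1, 6/5, 13/11, 58/49, 303/256, 2179/1841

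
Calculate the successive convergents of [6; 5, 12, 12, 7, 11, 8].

Using the convergent recurrence p_i = a_i*p_{i-1} + p_{i-2}, q_i = a_i*q_{i-1} + q_{i-2} with p_{-2}=0, p_{-1}=1, q_{-2}=1, q_{-1}=0:
  i=0: a_0=6, p_0 = 6*1 + 0 = 6, q_0 = 6*0 + 1 = 1.
  i=1: a_1=5, p_1 = 5*6 + 1 = 31, q_1 = 5*1 + 0 = 5.
  i=2: a_2=12, p_2 = 12*31 + 6 = 378, q_2 = 12*5 + 1 = 61.
  i=3: a_3=12, p_3 = 12*378 + 31 = 4567, q_3 = 12*61 + 5 = 737.
  i=4: a_4=7, p_4 = 7*4567 + 378 = 32347, q_4 = 7*737 + 61 = 5220.
  i=5: a_5=11, p_5 = 11*32347 + 4567 = 360384, q_5 = 11*5220 + 737 = 58157.
  i=6: a_6=8, p_6 = 8*360384 + 32347 = 2915419, q_6 = 8*58157 + 5220 = 470476.

6/1, 31/5, 378/61, 4567/737, 32347/5220, 360384/58157, 2915419/470476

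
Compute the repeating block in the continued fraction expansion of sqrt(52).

[7; (4, 1, 2, 1, 4, 14)]

Write x_i = (sqrt(52) + m_i)/d_i with (m_0, d_0) = (0, 1). a_0 = floor(sqrt(52)) = 7, since 7^2 = 49 <= 52 < 64 = 8^2.
Iterate m_{i+1} = d_i*a_i - m_i, d_{i+1} = (52 - m_{i+1}^2)/d_i, a_{i+1} = floor((a_0 + m_{i+1})/d_{i+1}):
  m_1 = 1*7 - 0 = 7, d_1 = (52 - 7^2)/1 = 3/1 = 3, a_1 = floor((7 + 7)/3) = 4.
  m_2 = 3*4 - 7 = 5, d_2 = (52 - 5^2)/3 = 27/3 = 9, a_2 = floor((7 + 5)/9) = 1.
  m_3 = 9*1 - 5 = 4, d_3 = (52 - 4^2)/9 = 36/9 = 4, a_3 = floor((7 + 4)/4) = 2.
  m_4 = 4*2 - 4 = 4, d_4 = (52 - 4^2)/4 = 36/4 = 9, a_4 = floor((7 + 4)/9) = 1.
  m_5 = 9*1 - 4 = 5, d_5 = (52 - 5^2)/9 = 27/9 = 3, a_5 = floor((7 + 5)/3) = 4.
  m_6 = 3*4 - 5 = 7, d_6 = (52 - 7^2)/3 = 3/3 = 1, a_6 = floor((7 + 7)/1) = 14.
  m_7 = 1*14 - 7 = 7, d_7 = (52 - 7^2)/1 = 3/1 = 3: (m_7, d_7) = (m_1, d_1) = (7, 3), so from here the quotients repeat a_1, ..., a_6; the period length is 6.
Hence the expansion of sqrt(52) is a_0 = 7 followed by the repeating block 4, 1, 2, 1, 4, 14 (period 6).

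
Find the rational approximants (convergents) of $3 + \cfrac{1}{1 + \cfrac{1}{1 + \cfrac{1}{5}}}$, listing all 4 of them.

3/1, 4/1, 7/2, 39/11

Using the convergent recurrence p_i = a_i*p_{i-1} + p_{i-2}, q_i = a_i*q_{i-1} + q_{i-2} with p_{-2}=0, p_{-1}=1, q_{-2}=1, q_{-1}=0:
  i=0: a_0=3, p_0 = 3*1 + 0 = 3, q_0 = 3*0 + 1 = 1.
  i=1: a_1=1, p_1 = 1*3 + 1 = 4, q_1 = 1*1 + 0 = 1.
  i=2: a_2=1, p_2 = 1*4 + 3 = 7, q_2 = 1*1 + 1 = 2.
  i=3: a_3=5, p_3 = 5*7 + 4 = 39, q_3 = 5*2 + 1 = 11.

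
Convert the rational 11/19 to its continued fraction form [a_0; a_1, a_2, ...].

[0; 1, 1, 2, 1, 2]

Run the Euclidean algorithm on 11 and 19; the successive quotients are the partial quotients a_0, a_1, ... (each step inverts the fractional part left over by the previous one):
  11 = 0*19 + 11, so a_0 = 0.
  19 = 1*11 + 8, so a_1 = 1.
  11 = 1*8 + 3, so a_2 = 1.
  8 = 2*3 + 2, so a_3 = 2.
  3 = 1*2 + 1, so a_4 = 1.
  2 = 2*1 + 0, so a_5 = 2.
The remainder reaches 0 after 6 divisions, so the expansion has 6 partial quotients, read off in order.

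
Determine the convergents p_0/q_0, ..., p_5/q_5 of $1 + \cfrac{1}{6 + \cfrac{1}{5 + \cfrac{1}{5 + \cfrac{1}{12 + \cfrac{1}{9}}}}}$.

1/1, 7/6, 36/31, 187/161, 2280/1963, 20707/17828

Using the convergent recurrence p_i = a_i*p_{i-1} + p_{i-2}, q_i = a_i*q_{i-1} + q_{i-2} with p_{-2}=0, p_{-1}=1, q_{-2}=1, q_{-1}=0:
  i=0: a_0=1, p_0 = 1*1 + 0 = 1, q_0 = 1*0 + 1 = 1.
  i=1: a_1=6, p_1 = 6*1 + 1 = 7, q_1 = 6*1 + 0 = 6.
  i=2: a_2=5, p_2 = 5*7 + 1 = 36, q_2 = 5*6 + 1 = 31.
  i=3: a_3=5, p_3 = 5*36 + 7 = 187, q_3 = 5*31 + 6 = 161.
  i=4: a_4=12, p_4 = 12*187 + 36 = 2280, q_4 = 12*161 + 31 = 1963.
  i=5: a_5=9, p_5 = 9*2280 + 187 = 20707, q_5 = 9*1963 + 161 = 17828.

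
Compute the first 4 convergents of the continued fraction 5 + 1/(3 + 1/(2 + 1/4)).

5/1, 16/3, 37/7, 164/31

Using the convergent recurrence p_i = a_i*p_{i-1} + p_{i-2}, q_i = a_i*q_{i-1} + q_{i-2} with p_{-2}=0, p_{-1}=1, q_{-2}=1, q_{-1}=0:
  i=0: a_0=5, p_0 = 5*1 + 0 = 5, q_0 = 5*0 + 1 = 1.
  i=1: a_1=3, p_1 = 3*5 + 1 = 16, q_1 = 3*1 + 0 = 3.
  i=2: a_2=2, p_2 = 2*16 + 5 = 37, q_2 = 2*3 + 1 = 7.
  i=3: a_3=4, p_3 = 4*37 + 16 = 164, q_3 = 4*7 + 3 = 31.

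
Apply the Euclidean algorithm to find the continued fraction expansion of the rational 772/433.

Run the Euclidean algorithm on 772 and 433; the successive quotients are the partial quotients a_0, a_1, ... (each step inverts the fractional part left over by the previous one):
  772 = 1*433 + 339, so a_0 = 1.
  433 = 1*339 + 94, so a_1 = 1.
  339 = 3*94 + 57, so a_2 = 3.
  94 = 1*57 + 37, so a_3 = 1.
  57 = 1*37 + 20, so a_4 = 1.
  37 = 1*20 + 17, so a_5 = 1.
  20 = 1*17 + 3, so a_6 = 1.
  17 = 5*3 + 2, so a_7 = 5.
  3 = 1*2 + 1, so a_8 = 1.
  2 = 2*1 + 0, so a_9 = 2.
The remainder reaches 0 after 10 divisions, so the expansion has 10 partial quotients, read off in order.

[1; 1, 3, 1, 1, 1, 1, 5, 1, 2]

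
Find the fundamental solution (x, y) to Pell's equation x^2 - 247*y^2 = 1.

First expand sqrt(247) as a continued fraction. With x_i = (sqrt(247) + m_i)/d_i and (m_0, d_0) = (0, 1): a_0 = floor(sqrt(247)) = 15, since 15^2 = 225 <= 247 < 256 = 16^2.
Iterate m_{i+1} = d_i*a_i - m_i, d_{i+1} = (247 - m_{i+1}^2)/d_i, a_{i+1} = floor((a_0 + m_{i+1})/d_{i+1}):
  m_1 = 1*15 - 0 = 15, d_1 = (247 - 15^2)/1 = 22/1 = 22, a_1 = floor((15 + 15)/22) = 1.
  m_2 = 22*1 - 15 = 7, d_2 = (247 - 7^2)/22 = 198/22 = 9, a_2 = floor((15 + 7)/9) = 2.
  m_3 = 9*2 - 7 = 11, d_3 = (247 - 11^2)/9 = 126/9 = 14, a_3 = floor((15 + 11)/14) = 1.
  m_4 = 14*1 - 11 = 3, d_4 = (247 - 3^2)/14 = 238/14 = 17, a_4 = floor((15 + 3)/17) = 1.
  m_5 = 17*1 - 3 = 14, d_5 = (247 - 14^2)/17 = 51/17 = 3, a_5 = floor((15 + 14)/3) = 9.
  m_6 = 3*9 - 14 = 13, d_6 = (247 - 13^2)/3 = 78/3 = 26, a_6 = floor((15 + 13)/26) = 1.
  m_7 = 26*1 - 13 = 13, d_7 = (247 - 13^2)/26 = 78/26 = 3, a_7 = floor((15 + 13)/3) = 9.
  m_8 = 3*9 - 13 = 14, d_8 = (247 - 14^2)/3 = 51/3 = 17, a_8 = floor((15 + 14)/17) = 1.
  m_9 = 17*1 - 14 = 3, d_9 = (247 - 3^2)/17 = 238/17 = 14, a_9 = floor((15 + 3)/14) = 1.
  m_10 = 14*1 - 3 = 11, d_10 = (247 - 11^2)/14 = 126/14 = 9, a_10 = floor((15 + 11)/9) = 2.
  m_11 = 9*2 - 11 = 7, d_11 = (247 - 7^2)/9 = 198/9 = 22, a_11 = floor((15 + 7)/22) = 1.
  m_12 = 22*1 - 7 = 15, d_12 = (247 - 15^2)/22 = 22/22 = 1, a_12 = floor((15 + 15)/1) = 30.
  m_13 = 1*30 - 15 = 15, d_13 = (247 - 15^2)/1 = 22/1 = 22: (m_13, d_13) = (m_1, d_1) = (15, 22), so from here the quotients repeat a_1, ..., a_12; the period length is 12.
So sqrt(247) = [15; (1, 2, 1, 1, 9, 1, 9, 1, 1, 2, 1, 30)] with period length k = 12.
k is even, so the fundamental solution of x^2 - 247y^2 = 1 is (p_{k-1}, q_{k-1}) = (p_11, q_11); compute convergents through index 11.
Convergents (p_i = a_i*p_{i-1} + p_{i-2}, q_i = a_i*q_{i-1} + q_{i-2} with p_{-2}=0, p_{-1}=1, q_{-2}=1, q_{-1}=0):
  i=0: a_0=15, p_0 = 15*1 + 0 = 15, q_0 = 15*0 + 1 = 1.
  i=1: a_1=1, p_1 = 1*15 + 1 = 16, q_1 = 1*1 + 0 = 1.
  i=2: a_2=2, p_2 = 2*16 + 15 = 47, q_2 = 2*1 + 1 = 3.
  i=3: a_3=1, p_3 = 1*47 + 16 = 63, q_3 = 1*3 + 1 = 4.
  i=4: a_4=1, p_4 = 1*63 + 47 = 110, q_4 = 1*4 + 3 = 7.
  i=5: a_5=9, p_5 = 9*110 + 63 = 1053, q_5 = 9*7 + 4 = 67.
  i=6: a_6=1, p_6 = 1*1053 + 110 = 1163, q_6 = 1*67 + 7 = 74.
  i=7: a_7=9, p_7 = 9*1163 + 1053 = 11520, q_7 = 9*74 + 67 = 733.
  i=8: a_8=1, p_8 = 1*11520 + 1163 = 12683, q_8 = 1*733 + 74 = 807.
  i=9: a_9=1, p_9 = 1*12683 + 11520 = 24203, q_9 = 1*807 + 733 = 1540.
  i=10: a_10=2, p_10 = 2*24203 + 12683 = 61089, q_10 = 2*1540 + 807 = 3887.
  i=11: a_11=1, p_11 = 1*61089 + 24203 = 85292, q_11 = 1*3887 + 1540 = 5427.
Check: 85292^2 - 247*5427^2 = 7274725264 - 7274725263 = 1, so (x, y) = (85292, 5427) solves the equation, and by the theorem it is the least positive solution.

(x, y) = (85292, 5427)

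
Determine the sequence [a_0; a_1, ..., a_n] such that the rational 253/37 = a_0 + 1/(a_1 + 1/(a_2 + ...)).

[6; 1, 5, 6]

Run the Euclidean algorithm on 253 and 37; the successive quotients are the partial quotients a_0, a_1, ... (each step inverts the fractional part left over by the previous one):
  253 = 6*37 + 31, so a_0 = 6.
  37 = 1*31 + 6, so a_1 = 1.
  31 = 5*6 + 1, so a_2 = 5.
  6 = 6*1 + 0, so a_3 = 6.
The remainder reaches 0 after 4 divisions, so the expansion has 4 partial quotients, read off in order.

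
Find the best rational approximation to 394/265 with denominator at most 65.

55/37

Expand x = 394/265 as a continued fraction with the Euclidean algorithm:
  394 = 1*265 + 129, so a_0 = 1.
  265 = 2*129 + 7, so a_1 = 2.
  129 = 18*7 + 3, so a_2 = 18.
  7 = 2*3 + 1, so a_3 = 2.
  3 = 3*1 + 0, so a_4 = 3.
so x = [1; 2, 18, 2, 3].
Convergents (p_i = a_i*p_{i-1} + p_{i-2}, q_i = a_i*q_{i-1} + q_{i-2} with p_{-2}=0, p_{-1}=1, q_{-2}=1, q_{-1}=0), until the denominator exceeds 65:
  i=0: a_0=1, p_0 = 1*1 + 0 = 1, q_0 = 1*0 + 1 = 1.
  i=1: a_1=2, p_1 = 2*1 + 1 = 3, q_1 = 2*1 + 0 = 2.
  i=2: a_2=18, p_2 = 18*3 + 1 = 55, q_2 = 18*2 + 1 = 37.
  i=3: a_3=2, p_3 = 2*55 + 3 = 113, q_3 = 2*37 + 2 = 76.
q_3 = 76 > 65, so the last convergent with denominator <= 65 is p_2/q_2 = 55/37.
The closest fraction with denominator <= 65 is either p_2/q_2 or the intermediate fraction (k*p_2 + p_1)/(k*q_2 + q_1) with the largest k >= 1 whose denominator stays <= 65; these approach x as k grows, and every other convergent or intermediate fraction in range is farther away.
Largest k: floor((65 - q_1)/q_2) = floor((65 - 2)/37) = 1.
That gives (1*55 + 3)/(1*37 + 2) = 58/39.
Compare the errors: |x - 55/37| = |394*37 - 55*265|/(265*37) = 3/9805, and |x - 58/39| = |394*39 - 58*265|/(265*39) = 4/10335.
Cross-multiplying, 3*10335 = 31005 < 39220 = 4*9805, so 3/9805 is smaller: the convergent 55/37 is closer to x than 58/39.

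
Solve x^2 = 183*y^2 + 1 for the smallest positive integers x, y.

(x, y) = (487, 36)

First expand sqrt(183) as a continued fraction. With x_i = (sqrt(183) + m_i)/d_i and (m_0, d_0) = (0, 1): a_0 = floor(sqrt(183)) = 13, since 13^2 = 169 <= 183 < 196 = 14^2.
Iterate m_{i+1} = d_i*a_i - m_i, d_{i+1} = (183 - m_{i+1}^2)/d_i, a_{i+1} = floor((a_0 + m_{i+1})/d_{i+1}):
  m_1 = 1*13 - 0 = 13, d_1 = (183 - 13^2)/1 = 14/1 = 14, a_1 = floor((13 + 13)/14) = 1.
  m_2 = 14*1 - 13 = 1, d_2 = (183 - 1^2)/14 = 182/14 = 13, a_2 = floor((13 + 1)/13) = 1.
  m_3 = 13*1 - 1 = 12, d_3 = (183 - 12^2)/13 = 39/13 = 3, a_3 = floor((13 + 12)/3) = 8.
  m_4 = 3*8 - 12 = 12, d_4 = (183 - 12^2)/3 = 39/3 = 13, a_4 = floor((13 + 12)/13) = 1.
  m_5 = 13*1 - 12 = 1, d_5 = (183 - 1^2)/13 = 182/13 = 14, a_5 = floor((13 + 1)/14) = 1.
  m_6 = 14*1 - 1 = 13, d_6 = (183 - 13^2)/14 = 14/14 = 1, a_6 = floor((13 + 13)/1) = 26.
  m_7 = 1*26 - 13 = 13, d_7 = (183 - 13^2)/1 = 14/1 = 14: (m_7, d_7) = (m_1, d_1) = (13, 14), so from here the quotients repeat a_1, ..., a_6; the period length is 6.
So sqrt(183) = [13; (1, 1, 8, 1, 1, 26)] with period length k = 6.
k is even, so the fundamental solution of x^2 - 183y^2 = 1 is (p_{k-1}, q_{k-1}) = (p_5, q_5); compute convergents through index 5.
Convergents (p_i = a_i*p_{i-1} + p_{i-2}, q_i = a_i*q_{i-1} + q_{i-2} with p_{-2}=0, p_{-1}=1, q_{-2}=1, q_{-1}=0):
  i=0: a_0=13, p_0 = 13*1 + 0 = 13, q_0 = 13*0 + 1 = 1.
  i=1: a_1=1, p_1 = 1*13 + 1 = 14, q_1 = 1*1 + 0 = 1.
  i=2: a_2=1, p_2 = 1*14 + 13 = 27, q_2 = 1*1 + 1 = 2.
  i=3: a_3=8, p_3 = 8*27 + 14 = 230, q_3 = 8*2 + 1 = 17.
  i=4: a_4=1, p_4 = 1*230 + 27 = 257, q_4 = 1*17 + 2 = 19.
  i=5: a_5=1, p_5 = 1*257 + 230 = 487, q_5 = 1*19 + 17 = 36.
Check: 487^2 - 183*36^2 = 237169 - 237168 = 1, so (x, y) = (487, 36) solves the equation, and by the theorem it is the least positive solution.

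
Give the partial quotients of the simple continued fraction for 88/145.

[0; 1, 1, 1, 1, 5, 5]

Run the Euclidean algorithm on 88 and 145; the successive quotients are the partial quotients a_0, a_1, ... (each step inverts the fractional part left over by the previous one):
  88 = 0*145 + 88, so a_0 = 0.
  145 = 1*88 + 57, so a_1 = 1.
  88 = 1*57 + 31, so a_2 = 1.
  57 = 1*31 + 26, so a_3 = 1.
  31 = 1*26 + 5, so a_4 = 1.
  26 = 5*5 + 1, so a_5 = 5.
  5 = 5*1 + 0, so a_6 = 5.
The remainder reaches 0 after 7 divisions, so the expansion has 7 partial quotients, read off in order.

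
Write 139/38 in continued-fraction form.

[3; 1, 1, 1, 12]

Run the Euclidean algorithm on 139 and 38; the successive quotients are the partial quotients a_0, a_1, ... (each step inverts the fractional part left over by the previous one):
  139 = 3*38 + 25, so a_0 = 3.
  38 = 1*25 + 13, so a_1 = 1.
  25 = 1*13 + 12, so a_2 = 1.
  13 = 1*12 + 1, so a_3 = 1.
  12 = 12*1 + 0, so a_4 = 12.
The remainder reaches 0 after 5 divisions, so the expansion has 5 partial quotients, read off in order.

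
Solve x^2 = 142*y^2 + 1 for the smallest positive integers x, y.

First expand sqrt(142) as a continued fraction. With x_i = (sqrt(142) + m_i)/d_i and (m_0, d_0) = (0, 1): a_0 = floor(sqrt(142)) = 11, since 11^2 = 121 <= 142 < 144 = 12^2.
Iterate m_{i+1} = d_i*a_i - m_i, d_{i+1} = (142 - m_{i+1}^2)/d_i, a_{i+1} = floor((a_0 + m_{i+1})/d_{i+1}):
  m_1 = 1*11 - 0 = 11, d_1 = (142 - 11^2)/1 = 21/1 = 21, a_1 = floor((11 + 11)/21) = 1.
  m_2 = 21*1 - 11 = 10, d_2 = (142 - 10^2)/21 = 42/21 = 2, a_2 = floor((11 + 10)/2) = 10.
  m_3 = 2*10 - 10 = 10, d_3 = (142 - 10^2)/2 = 42/2 = 21, a_3 = floor((11 + 10)/21) = 1.
  m_4 = 21*1 - 10 = 11, d_4 = (142 - 11^2)/21 = 21/21 = 1, a_4 = floor((11 + 11)/1) = 22.
  m_5 = 1*22 - 11 = 11, d_5 = (142 - 11^2)/1 = 21/1 = 21: (m_5, d_5) = (m_1, d_1) = (11, 21), so from here the quotients repeat a_1, ..., a_4; the period length is 4.
So sqrt(142) = [11; (1, 10, 1, 22)] with period length k = 4.
k is even, so the fundamental solution of x^2 - 142y^2 = 1 is (p_{k-1}, q_{k-1}) = (p_3, q_3); compute convergents through index 3.
Convergents (p_i = a_i*p_{i-1} + p_{i-2}, q_i = a_i*q_{i-1} + q_{i-2} with p_{-2}=0, p_{-1}=1, q_{-2}=1, q_{-1}=0):
  i=0: a_0=11, p_0 = 11*1 + 0 = 11, q_0 = 11*0 + 1 = 1.
  i=1: a_1=1, p_1 = 1*11 + 1 = 12, q_1 = 1*1 + 0 = 1.
  i=2: a_2=10, p_2 = 10*12 + 11 = 131, q_2 = 10*1 + 1 = 11.
  i=3: a_3=1, p_3 = 1*131 + 12 = 143, q_3 = 1*11 + 1 = 12.
Check: 143^2 - 142*12^2 = 20449 - 20448 = 1, so (x, y) = (143, 12) solves the equation, and by the theorem it is the least positive solution.

(x, y) = (143, 12)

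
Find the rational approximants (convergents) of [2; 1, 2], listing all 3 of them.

2/1, 3/1, 8/3

Using the convergent recurrence p_i = a_i*p_{i-1} + p_{i-2}, q_i = a_i*q_{i-1} + q_{i-2} with p_{-2}=0, p_{-1}=1, q_{-2}=1, q_{-1}=0:
  i=0: a_0=2, p_0 = 2*1 + 0 = 2, q_0 = 2*0 + 1 = 1.
  i=1: a_1=1, p_1 = 1*2 + 1 = 3, q_1 = 1*1 + 0 = 1.
  i=2: a_2=2, p_2 = 2*3 + 2 = 8, q_2 = 2*1 + 1 = 3.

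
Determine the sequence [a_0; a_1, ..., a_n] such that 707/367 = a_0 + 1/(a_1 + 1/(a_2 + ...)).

Run the Euclidean algorithm on 707 and 367; the successive quotients are the partial quotients a_0, a_1, ... (each step inverts the fractional part left over by the previous one):
  707 = 1*367 + 340, so a_0 = 1.
  367 = 1*340 + 27, so a_1 = 1.
  340 = 12*27 + 16, so a_2 = 12.
  27 = 1*16 + 11, so a_3 = 1.
  16 = 1*11 + 5, so a_4 = 1.
  11 = 2*5 + 1, so a_5 = 2.
  5 = 5*1 + 0, so a_6 = 5.
The remainder reaches 0 after 7 divisions, so the expansion has 7 partial quotients, read off in order.

[1; 1, 12, 1, 1, 2, 5]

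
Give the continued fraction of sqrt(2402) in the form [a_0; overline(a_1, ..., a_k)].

Write x_i = (sqrt(2402) + m_i)/d_i with (m_0, d_0) = (0, 1). a_0 = floor(sqrt(2402)) = 49, since 49^2 = 2401 <= 2402 < 2500 = 50^2.
Iterate m_{i+1} = d_i*a_i - m_i, d_{i+1} = (2402 - m_{i+1}^2)/d_i, a_{i+1} = floor((a_0 + m_{i+1})/d_{i+1}):
  m_1 = 1*49 - 0 = 49, d_1 = (2402 - 49^2)/1 = 1/1 = 1, a_1 = floor((49 + 49)/1) = 98.
  m_2 = 1*98 - 49 = 49, d_2 = (2402 - 49^2)/1 = 1/1 = 1: (m_2, d_2) = (m_1, d_1) = (49, 1), so from here the quotient a_1 repeats; the period length is 1.
Hence the expansion of sqrt(2402) is a_0 = 49 followed by the repeating block 98 (period 1).

[49; overline(98)]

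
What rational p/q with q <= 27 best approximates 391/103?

19/5

Expand x = 391/103 as a continued fraction with the Euclidean algorithm:
  391 = 3*103 + 82, so a_0 = 3.
  103 = 1*82 + 21, so a_1 = 1.
  82 = 3*21 + 19, so a_2 = 3.
  21 = 1*19 + 2, so a_3 = 1.
  19 = 9*2 + 1, so a_4 = 9.
  2 = 2*1 + 0, so a_5 = 2.
so x = [3; 1, 3, 1, 9, 2].
Convergents (p_i = a_i*p_{i-1} + p_{i-2}, q_i = a_i*q_{i-1} + q_{i-2} with p_{-2}=0, p_{-1}=1, q_{-2}=1, q_{-1}=0), until the denominator exceeds 27:
  i=0: a_0=3, p_0 = 3*1 + 0 = 3, q_0 = 3*0 + 1 = 1.
  i=1: a_1=1, p_1 = 1*3 + 1 = 4, q_1 = 1*1 + 0 = 1.
  i=2: a_2=3, p_2 = 3*4 + 3 = 15, q_2 = 3*1 + 1 = 4.
  i=3: a_3=1, p_3 = 1*15 + 4 = 19, q_3 = 1*4 + 1 = 5.
  i=4: a_4=9, p_4 = 9*19 + 15 = 186, q_4 = 9*5 + 4 = 49.
q_4 = 49 > 27, so the last convergent with denominator <= 27 is p_3/q_3 = 19/5.
The closest fraction with denominator <= 27 is either p_3/q_3 or the intermediate fraction (k*p_3 + p_2)/(k*q_3 + q_2) with the largest k >= 1 whose denominator stays <= 27; these approach x as k grows, and every other convergent or intermediate fraction in range is farther away.
Largest k: floor((27 - q_2)/q_3) = floor((27 - 4)/5) = 4.
That gives (4*19 + 15)/(4*5 + 4) = 91/24.
Compare the errors: |x - 19/5| = |391*5 - 19*103|/(103*5) = 2/515, and |x - 91/24| = |391*24 - 91*103|/(103*24) = 11/2472.
Cross-multiplying, 2*2472 = 4944 < 5665 = 11*515, so 2/515 is smaller: the convergent 19/5 is closer to x than 91/24.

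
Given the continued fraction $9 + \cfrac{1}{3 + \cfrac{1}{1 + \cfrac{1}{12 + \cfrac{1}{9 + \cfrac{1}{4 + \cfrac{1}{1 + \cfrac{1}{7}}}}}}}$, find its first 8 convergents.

9/1, 28/3, 37/4, 472/51, 4285/463, 17612/1903, 21897/2366, 170891/18465

Using the convergent recurrence p_i = a_i*p_{i-1} + p_{i-2}, q_i = a_i*q_{i-1} + q_{i-2} with p_{-2}=0, p_{-1}=1, q_{-2}=1, q_{-1}=0:
  i=0: a_0=9, p_0 = 9*1 + 0 = 9, q_0 = 9*0 + 1 = 1.
  i=1: a_1=3, p_1 = 3*9 + 1 = 28, q_1 = 3*1 + 0 = 3.
  i=2: a_2=1, p_2 = 1*28 + 9 = 37, q_2 = 1*3 + 1 = 4.
  i=3: a_3=12, p_3 = 12*37 + 28 = 472, q_3 = 12*4 + 3 = 51.
  i=4: a_4=9, p_4 = 9*472 + 37 = 4285, q_4 = 9*51 + 4 = 463.
  i=5: a_5=4, p_5 = 4*4285 + 472 = 17612, q_5 = 4*463 + 51 = 1903.
  i=6: a_6=1, p_6 = 1*17612 + 4285 = 21897, q_6 = 1*1903 + 463 = 2366.
  i=7: a_7=7, p_7 = 7*21897 + 17612 = 170891, q_7 = 7*2366 + 1903 = 18465.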